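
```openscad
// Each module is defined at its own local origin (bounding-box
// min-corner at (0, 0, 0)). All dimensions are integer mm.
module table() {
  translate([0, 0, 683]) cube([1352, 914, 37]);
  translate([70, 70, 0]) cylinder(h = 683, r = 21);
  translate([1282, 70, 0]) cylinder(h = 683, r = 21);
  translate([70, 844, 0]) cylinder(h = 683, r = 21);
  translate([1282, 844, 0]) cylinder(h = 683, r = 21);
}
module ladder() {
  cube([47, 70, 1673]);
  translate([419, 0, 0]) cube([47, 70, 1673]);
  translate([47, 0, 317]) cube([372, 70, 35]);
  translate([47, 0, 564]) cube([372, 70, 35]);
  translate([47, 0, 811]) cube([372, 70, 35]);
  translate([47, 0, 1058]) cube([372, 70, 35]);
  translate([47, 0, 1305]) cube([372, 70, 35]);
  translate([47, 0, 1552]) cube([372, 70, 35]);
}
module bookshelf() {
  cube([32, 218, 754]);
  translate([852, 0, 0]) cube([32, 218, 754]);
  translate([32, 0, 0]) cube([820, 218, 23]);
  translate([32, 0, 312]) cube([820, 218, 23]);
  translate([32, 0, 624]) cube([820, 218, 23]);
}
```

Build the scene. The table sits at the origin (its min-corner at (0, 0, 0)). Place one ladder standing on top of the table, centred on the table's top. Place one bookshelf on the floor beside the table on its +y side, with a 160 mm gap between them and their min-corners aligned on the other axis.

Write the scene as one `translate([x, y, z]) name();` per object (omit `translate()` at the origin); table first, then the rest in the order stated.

table();
translate([443, 422, 720]) ladder();
translate([0, 1074, 0]) bookshelf();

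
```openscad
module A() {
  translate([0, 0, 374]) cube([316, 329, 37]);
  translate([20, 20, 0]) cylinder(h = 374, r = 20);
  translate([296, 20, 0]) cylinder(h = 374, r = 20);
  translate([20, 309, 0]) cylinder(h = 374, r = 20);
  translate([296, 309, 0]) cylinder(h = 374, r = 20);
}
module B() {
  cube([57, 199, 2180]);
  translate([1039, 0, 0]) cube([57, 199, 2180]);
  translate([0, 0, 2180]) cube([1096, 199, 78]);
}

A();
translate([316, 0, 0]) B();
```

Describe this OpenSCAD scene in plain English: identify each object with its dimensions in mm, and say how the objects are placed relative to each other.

A is a four-legged stool. The seat is a 316×329×37 mm slab whose top surface is at z = 411 mm; four round legs, each 40 mm in diameter, run from the floor (z = 0) to the underside of the seat, each leg's axis is inset half a diameter from the nearest pair of seat edges (so the leg's bounding box is flush with the corner).

B is a door frame. The clear opening is 982 mm wide and 2180 mm high. Two 57 mm wide jambs, 199 mm deep, stand either side of the opening from the floor to the top of the opening. A 78 mm thick head sits across the top of both jambs, spanning the full outside width of the frame.

The door frame is against the stool's +x side, with their −y faces flush.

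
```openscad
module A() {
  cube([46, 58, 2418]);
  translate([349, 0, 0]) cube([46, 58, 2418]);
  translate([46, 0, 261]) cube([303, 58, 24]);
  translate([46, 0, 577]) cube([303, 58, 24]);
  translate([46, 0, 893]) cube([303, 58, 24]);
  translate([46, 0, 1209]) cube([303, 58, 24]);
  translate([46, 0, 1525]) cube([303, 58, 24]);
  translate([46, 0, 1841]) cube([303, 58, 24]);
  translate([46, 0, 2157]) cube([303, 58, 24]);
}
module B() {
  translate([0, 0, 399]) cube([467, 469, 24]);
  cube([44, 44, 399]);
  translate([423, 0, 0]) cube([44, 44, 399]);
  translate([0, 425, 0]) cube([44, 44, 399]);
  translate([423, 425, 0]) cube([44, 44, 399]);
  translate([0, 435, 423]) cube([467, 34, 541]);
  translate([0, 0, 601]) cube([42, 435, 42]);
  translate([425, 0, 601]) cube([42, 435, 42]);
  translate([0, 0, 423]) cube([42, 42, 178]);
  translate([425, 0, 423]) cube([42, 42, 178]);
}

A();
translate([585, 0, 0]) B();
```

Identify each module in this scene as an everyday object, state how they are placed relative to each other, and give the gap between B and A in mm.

The chair's nearest face is 190 mm from the ladder's +x face.

A is a ladder. B is a chair. The chair is on the floor beside the ladder on its +x side. The gap between the chair and the ladder is 190 mm.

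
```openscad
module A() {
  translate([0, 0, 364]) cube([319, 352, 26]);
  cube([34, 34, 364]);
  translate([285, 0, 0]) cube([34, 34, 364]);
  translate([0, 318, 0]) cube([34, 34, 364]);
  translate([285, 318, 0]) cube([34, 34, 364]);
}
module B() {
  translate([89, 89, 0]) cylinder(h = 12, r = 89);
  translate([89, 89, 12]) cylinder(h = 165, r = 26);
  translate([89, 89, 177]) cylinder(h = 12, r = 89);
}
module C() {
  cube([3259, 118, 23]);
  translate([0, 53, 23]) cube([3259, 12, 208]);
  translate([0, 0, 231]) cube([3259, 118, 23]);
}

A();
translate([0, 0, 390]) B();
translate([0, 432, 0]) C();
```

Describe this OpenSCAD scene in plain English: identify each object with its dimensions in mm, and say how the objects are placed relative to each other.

A is a simple wooden stool: a rectangular seat 319 mm (x) by 352 mm (y), 26 mm thick, top face at z = 390 mm, on four square legs, each 34×34 mm in cross-section. The legs rest on z = 0, each flush with a corner of the seat.

B is a spool: two coaxial disc flanges of radius 89 mm and thickness 12 mm, joined by a core cylinder of radius 26 mm and height 165 mm. The lower flange rests on z = 0 and the three cylinders share a vertical axis.

C is an I-beam lying along x, 3259 mm long. Overall section height 254 mm. Two flanges 118 mm wide (y) and 23 mm thick, one on the floor and one at the top; a web 12 mm thick runs between them, centred on the flange width.

The spool is on top of the stool. The I-beam is on the floor beside the stool on its +y side.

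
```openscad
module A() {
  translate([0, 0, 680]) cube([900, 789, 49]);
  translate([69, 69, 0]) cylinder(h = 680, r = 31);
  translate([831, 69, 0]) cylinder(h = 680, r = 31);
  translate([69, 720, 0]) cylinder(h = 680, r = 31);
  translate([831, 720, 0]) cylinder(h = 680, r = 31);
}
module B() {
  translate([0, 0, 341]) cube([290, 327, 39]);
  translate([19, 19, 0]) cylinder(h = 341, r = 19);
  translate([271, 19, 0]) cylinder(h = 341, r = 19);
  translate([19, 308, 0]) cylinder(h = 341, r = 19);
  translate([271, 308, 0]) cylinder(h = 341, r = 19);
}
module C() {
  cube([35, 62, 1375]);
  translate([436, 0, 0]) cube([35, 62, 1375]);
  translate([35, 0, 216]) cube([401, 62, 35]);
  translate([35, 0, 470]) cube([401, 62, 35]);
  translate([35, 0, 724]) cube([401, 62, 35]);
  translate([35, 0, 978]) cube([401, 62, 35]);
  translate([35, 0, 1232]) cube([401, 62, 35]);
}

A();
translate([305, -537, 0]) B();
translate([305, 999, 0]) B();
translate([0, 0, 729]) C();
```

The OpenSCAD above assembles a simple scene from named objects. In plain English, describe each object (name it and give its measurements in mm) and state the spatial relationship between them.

A is a rectangular dining table. The top is 900×789×49 mm with its upper surface at z = 729 mm. It stands on four round legs of 62 mm diameter, each leg's bounding box inset 38 mm from the nearest pair of top edges, running from the floor to the underside of the top.

B is a four-legged stool. The seat is a 290×327×39 mm slab whose top surface is at z = 380 mm; four round legs, each 38 mm in diameter, run from the floor (z = 0) to the underside of the seat, each leg's axis is inset half a diameter from the nearest pair of seat edges (so the leg's bounding box is flush with the corner).

C is a straight ladder. Two 35×62 mm vertical rails, 1375 mm tall, stand 471 mm apart (outside-to-outside) with their front faces coplanar on the −y side. 5 rungs, each 62 mm deep and 35 mm tall, span between the inner faces of the rails, front faces flush with the rails. The lowest rung's underside is at z = 216 mm and rungs are spaced 254 mm apart (underside to underside).

Two stools sit around the table at the −y, +y sides. The ladder is on top of the table.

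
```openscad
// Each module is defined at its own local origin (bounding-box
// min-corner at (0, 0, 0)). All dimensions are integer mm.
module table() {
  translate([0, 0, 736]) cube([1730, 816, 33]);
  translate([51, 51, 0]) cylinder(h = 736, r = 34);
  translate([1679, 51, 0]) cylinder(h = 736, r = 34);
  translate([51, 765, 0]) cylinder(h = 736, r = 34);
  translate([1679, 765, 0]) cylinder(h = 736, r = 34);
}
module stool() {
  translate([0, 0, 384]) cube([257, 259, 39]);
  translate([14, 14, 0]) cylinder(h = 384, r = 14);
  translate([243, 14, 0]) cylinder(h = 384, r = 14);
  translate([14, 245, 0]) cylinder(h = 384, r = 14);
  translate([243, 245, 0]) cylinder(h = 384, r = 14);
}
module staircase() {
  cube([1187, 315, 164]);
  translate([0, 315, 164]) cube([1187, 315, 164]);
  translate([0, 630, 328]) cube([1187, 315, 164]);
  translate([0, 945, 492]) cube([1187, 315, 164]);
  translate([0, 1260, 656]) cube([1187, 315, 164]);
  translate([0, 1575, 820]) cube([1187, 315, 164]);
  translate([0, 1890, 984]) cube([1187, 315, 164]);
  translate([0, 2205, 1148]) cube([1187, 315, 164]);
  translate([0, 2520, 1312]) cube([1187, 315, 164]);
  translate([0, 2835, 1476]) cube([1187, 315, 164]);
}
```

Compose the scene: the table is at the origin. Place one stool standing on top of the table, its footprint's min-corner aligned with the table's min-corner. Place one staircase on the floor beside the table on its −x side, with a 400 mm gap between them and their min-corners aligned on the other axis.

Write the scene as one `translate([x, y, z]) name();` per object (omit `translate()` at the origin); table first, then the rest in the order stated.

table();
translate([0, 0, 769]) stool();
translate([-1587, 0, 0]) staircase();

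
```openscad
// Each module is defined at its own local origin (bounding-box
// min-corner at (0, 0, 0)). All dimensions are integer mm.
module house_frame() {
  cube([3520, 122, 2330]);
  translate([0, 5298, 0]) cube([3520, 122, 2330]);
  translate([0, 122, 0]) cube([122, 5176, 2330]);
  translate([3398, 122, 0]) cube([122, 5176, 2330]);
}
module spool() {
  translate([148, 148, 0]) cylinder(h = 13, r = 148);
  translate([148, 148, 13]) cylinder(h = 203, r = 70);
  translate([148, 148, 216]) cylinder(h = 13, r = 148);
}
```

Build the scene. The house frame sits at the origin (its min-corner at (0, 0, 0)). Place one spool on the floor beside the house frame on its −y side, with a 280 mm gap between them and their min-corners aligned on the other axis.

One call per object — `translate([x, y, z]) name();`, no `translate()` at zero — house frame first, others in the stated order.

house_frame();
translate([0, -576, 0]) spool();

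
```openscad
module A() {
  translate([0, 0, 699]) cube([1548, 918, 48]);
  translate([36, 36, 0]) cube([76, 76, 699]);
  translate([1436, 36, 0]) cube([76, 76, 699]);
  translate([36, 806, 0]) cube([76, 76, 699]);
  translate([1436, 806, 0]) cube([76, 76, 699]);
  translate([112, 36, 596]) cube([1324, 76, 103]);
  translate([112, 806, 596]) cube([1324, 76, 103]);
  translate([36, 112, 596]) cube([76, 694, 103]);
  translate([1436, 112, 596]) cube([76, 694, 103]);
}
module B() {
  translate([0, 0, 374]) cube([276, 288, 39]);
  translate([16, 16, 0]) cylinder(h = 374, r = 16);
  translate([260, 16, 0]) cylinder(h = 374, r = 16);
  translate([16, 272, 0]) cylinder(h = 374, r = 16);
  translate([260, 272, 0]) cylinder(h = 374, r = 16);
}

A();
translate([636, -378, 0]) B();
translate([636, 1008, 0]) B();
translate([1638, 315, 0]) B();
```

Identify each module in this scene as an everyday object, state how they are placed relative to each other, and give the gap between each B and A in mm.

A is a table. B is a stool. Three stools sit around the table at the −y, +y, +x sides. The gap between each stool and the table is 90 mm.

Each stool's nearest face is 90 mm from the table's bounding box.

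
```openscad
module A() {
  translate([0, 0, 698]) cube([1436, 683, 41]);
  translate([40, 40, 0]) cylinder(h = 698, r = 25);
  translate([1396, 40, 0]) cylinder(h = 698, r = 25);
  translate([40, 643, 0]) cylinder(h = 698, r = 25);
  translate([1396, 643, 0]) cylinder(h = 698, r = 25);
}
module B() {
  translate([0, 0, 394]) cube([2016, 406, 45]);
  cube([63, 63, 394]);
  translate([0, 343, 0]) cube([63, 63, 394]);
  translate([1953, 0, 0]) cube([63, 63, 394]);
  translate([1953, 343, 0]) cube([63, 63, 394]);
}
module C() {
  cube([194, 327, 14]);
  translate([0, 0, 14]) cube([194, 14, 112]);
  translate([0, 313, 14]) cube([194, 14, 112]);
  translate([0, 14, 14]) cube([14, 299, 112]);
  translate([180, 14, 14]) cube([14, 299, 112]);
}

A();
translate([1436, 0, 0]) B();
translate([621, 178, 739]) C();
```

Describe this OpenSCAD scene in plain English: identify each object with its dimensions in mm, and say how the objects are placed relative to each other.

A is a rectangular dining table. The top is 1436×683×41 mm with its upper surface at z = 739 mm. It stands on four round legs of 50 mm diameter, each leg's bounding box inset 15 mm from the nearest pair of top edges, running from the floor to the underside of the top.

B is a long wooden bench with a 2016 mm (x) × 406 mm (y) seat, 45 mm thick, its top surface 439 mm above the floor. Four 63 mm square legs at the seat corners, flush with the edges, run from z = 0 to the seat underside.

C is an open storage box with external size 194×327×126 mm and wall thickness 14 mm (the base is also 14 mm thick). The base covers the whole footprint; the four walls stand on the base, with the y-facing walls full-width and the x-facing walls fitting between their inner faces.

The bench is against the table's +x side, with their −y faces flush. The open box is on top of the table, centred.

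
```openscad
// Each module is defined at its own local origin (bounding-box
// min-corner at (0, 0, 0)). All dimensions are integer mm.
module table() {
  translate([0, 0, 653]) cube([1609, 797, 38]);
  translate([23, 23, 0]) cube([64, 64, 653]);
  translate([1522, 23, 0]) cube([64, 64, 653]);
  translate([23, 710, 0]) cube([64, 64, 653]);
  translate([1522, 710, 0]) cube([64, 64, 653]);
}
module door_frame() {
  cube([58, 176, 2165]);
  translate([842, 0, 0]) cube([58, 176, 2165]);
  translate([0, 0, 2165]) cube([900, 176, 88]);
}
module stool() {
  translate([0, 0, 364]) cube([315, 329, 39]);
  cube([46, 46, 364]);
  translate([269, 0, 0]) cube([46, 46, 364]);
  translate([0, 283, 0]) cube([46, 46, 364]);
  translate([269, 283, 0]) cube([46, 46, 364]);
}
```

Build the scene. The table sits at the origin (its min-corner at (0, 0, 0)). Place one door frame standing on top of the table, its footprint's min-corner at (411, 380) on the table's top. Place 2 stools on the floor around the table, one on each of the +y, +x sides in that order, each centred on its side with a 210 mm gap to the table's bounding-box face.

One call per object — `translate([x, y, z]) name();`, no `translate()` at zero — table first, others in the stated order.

table();
translate([411, 380, 691]) door_frame();
translate([647, 1007, 0]) stool();
translate([1819, 234, 0]) stool();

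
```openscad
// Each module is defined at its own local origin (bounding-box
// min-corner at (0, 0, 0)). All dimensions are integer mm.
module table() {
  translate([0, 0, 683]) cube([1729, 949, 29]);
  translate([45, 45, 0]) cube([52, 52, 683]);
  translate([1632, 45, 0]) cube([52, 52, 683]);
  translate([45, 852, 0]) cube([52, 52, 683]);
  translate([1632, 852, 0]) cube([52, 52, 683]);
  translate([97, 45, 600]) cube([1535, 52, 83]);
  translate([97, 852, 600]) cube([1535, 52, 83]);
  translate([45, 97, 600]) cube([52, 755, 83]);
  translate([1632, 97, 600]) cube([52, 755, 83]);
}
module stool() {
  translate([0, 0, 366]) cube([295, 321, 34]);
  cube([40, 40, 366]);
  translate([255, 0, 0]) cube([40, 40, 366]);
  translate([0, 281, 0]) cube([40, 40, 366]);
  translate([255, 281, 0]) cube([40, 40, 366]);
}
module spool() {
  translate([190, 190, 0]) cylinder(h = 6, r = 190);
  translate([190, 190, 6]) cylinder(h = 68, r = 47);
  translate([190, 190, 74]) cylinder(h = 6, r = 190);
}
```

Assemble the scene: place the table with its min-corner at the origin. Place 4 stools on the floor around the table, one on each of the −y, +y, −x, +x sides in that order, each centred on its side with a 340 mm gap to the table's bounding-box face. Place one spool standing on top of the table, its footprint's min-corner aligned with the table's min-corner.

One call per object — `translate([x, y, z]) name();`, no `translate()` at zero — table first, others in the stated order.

table();
translate([717, -661, 0]) stool();
translate([717, 1289, 0]) stool();
translate([-635, 314, 0]) stool();
translate([2069, 314, 0]) stool();
translate([0, 0, 712]) spool();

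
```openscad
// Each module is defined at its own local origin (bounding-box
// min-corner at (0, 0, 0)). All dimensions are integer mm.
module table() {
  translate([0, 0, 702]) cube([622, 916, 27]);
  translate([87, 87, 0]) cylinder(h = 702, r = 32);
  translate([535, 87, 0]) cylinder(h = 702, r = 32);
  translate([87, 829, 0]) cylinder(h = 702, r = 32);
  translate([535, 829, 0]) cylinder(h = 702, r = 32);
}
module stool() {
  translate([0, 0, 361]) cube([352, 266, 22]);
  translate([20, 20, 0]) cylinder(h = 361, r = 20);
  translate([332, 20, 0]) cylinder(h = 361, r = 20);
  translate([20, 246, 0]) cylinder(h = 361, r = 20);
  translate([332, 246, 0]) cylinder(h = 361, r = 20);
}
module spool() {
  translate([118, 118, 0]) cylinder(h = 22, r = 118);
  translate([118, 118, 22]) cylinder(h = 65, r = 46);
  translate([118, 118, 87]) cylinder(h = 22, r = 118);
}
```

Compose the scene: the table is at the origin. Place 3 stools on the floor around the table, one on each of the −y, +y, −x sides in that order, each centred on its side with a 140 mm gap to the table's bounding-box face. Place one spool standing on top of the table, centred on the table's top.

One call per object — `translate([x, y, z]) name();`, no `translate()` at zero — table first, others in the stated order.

table();
translate([135, -406, 0]) stool();
translate([135, 1056, 0]) stool();
translate([-492, 325, 0]) stool();
translate([193, 340, 729]) spool();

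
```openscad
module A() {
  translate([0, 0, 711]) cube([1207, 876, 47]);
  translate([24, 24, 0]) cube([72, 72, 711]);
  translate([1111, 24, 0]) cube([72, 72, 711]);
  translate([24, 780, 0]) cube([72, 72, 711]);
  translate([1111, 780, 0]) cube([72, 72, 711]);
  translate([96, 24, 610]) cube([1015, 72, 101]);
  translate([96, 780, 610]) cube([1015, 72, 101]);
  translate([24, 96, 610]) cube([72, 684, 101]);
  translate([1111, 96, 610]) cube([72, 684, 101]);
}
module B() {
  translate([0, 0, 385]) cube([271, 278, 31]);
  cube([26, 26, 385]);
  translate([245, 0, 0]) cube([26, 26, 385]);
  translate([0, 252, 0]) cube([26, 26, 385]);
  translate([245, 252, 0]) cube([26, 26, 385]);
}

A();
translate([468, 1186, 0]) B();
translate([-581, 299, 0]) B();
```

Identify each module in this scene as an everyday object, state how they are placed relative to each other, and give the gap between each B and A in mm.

Each stool's nearest face is 310 mm from the table's bounding box.

A is a table. B is a stool. Two stools sit around the table at the +y, −x sides. The gap between each stool and the table is 310 mm.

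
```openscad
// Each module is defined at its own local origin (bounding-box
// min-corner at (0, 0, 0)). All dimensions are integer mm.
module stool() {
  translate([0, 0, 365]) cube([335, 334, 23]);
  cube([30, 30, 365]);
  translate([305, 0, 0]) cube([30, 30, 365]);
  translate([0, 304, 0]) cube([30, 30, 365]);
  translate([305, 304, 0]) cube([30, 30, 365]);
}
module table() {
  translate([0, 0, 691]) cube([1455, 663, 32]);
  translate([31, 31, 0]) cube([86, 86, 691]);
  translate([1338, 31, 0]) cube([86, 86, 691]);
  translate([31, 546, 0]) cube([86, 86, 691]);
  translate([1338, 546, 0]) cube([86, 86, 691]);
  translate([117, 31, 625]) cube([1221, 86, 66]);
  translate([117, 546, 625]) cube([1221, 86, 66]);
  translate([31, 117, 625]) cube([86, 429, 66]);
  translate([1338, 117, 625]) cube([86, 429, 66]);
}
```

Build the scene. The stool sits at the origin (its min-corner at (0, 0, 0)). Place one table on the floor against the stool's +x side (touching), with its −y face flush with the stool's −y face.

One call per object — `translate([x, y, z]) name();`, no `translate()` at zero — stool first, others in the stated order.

stool();
translate([335, 0, 0]) table();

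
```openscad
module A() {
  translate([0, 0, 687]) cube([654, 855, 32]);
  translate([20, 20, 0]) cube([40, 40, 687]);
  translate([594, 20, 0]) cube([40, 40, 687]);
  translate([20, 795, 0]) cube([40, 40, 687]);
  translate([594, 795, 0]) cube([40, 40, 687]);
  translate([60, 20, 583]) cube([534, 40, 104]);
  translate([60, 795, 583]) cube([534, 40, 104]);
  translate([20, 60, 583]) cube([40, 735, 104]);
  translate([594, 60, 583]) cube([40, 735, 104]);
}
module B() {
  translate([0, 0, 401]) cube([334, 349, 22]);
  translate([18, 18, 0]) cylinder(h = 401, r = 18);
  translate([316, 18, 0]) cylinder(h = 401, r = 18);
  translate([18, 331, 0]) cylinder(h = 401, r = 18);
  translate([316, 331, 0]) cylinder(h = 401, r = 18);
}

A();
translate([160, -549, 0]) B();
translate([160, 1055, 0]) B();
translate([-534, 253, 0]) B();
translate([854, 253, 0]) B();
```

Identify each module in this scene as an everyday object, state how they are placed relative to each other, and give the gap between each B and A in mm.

Each stool's nearest face is 200 mm from the table's bounding box.

A is a table. B is a stool. Four stools sit around the table at the −y, +y, −x, +x sides. The gap between each stool and the table is 200 mm.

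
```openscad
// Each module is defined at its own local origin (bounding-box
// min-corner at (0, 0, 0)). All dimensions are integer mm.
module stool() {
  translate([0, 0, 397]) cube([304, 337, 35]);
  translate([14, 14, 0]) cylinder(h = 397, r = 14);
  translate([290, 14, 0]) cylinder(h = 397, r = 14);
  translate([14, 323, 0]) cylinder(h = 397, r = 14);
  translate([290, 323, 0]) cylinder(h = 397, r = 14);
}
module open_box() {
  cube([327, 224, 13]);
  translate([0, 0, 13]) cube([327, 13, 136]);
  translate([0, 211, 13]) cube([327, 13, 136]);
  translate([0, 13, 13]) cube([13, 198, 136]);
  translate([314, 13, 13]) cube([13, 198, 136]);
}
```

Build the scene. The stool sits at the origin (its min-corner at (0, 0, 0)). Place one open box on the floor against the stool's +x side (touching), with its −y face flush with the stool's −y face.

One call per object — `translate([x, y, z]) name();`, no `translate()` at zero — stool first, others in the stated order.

stool();
translate([304, 0, 0]) open_box();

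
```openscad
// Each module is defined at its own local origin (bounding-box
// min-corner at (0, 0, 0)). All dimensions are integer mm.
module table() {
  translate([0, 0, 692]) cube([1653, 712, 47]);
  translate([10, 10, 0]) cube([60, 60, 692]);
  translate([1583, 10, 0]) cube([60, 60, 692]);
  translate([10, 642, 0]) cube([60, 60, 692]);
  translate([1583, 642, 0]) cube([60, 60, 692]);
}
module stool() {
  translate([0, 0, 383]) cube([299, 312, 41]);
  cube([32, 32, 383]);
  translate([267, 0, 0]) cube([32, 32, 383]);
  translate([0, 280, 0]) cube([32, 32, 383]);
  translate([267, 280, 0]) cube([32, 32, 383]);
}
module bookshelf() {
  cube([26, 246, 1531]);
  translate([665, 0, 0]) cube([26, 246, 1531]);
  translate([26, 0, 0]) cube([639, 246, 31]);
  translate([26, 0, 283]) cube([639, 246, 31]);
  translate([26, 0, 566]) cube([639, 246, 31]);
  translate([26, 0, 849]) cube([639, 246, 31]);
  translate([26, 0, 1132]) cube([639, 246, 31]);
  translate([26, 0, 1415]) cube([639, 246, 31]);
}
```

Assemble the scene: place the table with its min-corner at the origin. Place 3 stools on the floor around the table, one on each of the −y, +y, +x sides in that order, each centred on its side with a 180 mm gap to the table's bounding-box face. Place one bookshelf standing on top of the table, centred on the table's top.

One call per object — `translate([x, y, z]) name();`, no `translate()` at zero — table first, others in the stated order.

table();
translate([677, -492, 0]) stool();
translate([677, 892, 0]) stool();
translate([1833, 200, 0]) stool();
translate([481, 233, 739]) bookshelf();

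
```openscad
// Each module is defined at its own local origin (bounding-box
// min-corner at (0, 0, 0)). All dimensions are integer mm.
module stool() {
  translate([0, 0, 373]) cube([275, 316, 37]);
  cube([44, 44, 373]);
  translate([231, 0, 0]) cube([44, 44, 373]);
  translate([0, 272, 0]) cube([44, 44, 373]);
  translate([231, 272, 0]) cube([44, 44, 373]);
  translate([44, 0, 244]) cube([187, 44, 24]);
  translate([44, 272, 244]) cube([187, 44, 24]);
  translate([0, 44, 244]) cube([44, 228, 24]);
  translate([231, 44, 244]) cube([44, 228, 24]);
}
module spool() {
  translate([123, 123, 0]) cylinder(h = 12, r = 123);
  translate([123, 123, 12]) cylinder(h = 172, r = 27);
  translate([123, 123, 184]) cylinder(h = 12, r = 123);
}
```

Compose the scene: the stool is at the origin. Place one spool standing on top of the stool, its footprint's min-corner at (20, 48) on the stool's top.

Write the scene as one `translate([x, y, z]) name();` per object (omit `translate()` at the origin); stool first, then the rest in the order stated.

stool();
translate([20, 48, 410]) spool();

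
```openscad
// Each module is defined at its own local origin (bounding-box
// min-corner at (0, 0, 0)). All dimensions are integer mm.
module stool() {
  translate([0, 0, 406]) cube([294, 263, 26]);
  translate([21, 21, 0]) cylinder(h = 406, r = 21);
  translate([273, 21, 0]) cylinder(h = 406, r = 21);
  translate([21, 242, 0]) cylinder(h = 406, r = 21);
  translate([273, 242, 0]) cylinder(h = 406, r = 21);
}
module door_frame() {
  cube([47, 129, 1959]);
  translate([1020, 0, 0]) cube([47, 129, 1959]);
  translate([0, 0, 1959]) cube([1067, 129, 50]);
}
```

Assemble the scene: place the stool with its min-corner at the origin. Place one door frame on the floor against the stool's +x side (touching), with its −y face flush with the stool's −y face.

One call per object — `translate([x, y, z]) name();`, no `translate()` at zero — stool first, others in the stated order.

stool();
translate([294, 0, 0]) door_frame();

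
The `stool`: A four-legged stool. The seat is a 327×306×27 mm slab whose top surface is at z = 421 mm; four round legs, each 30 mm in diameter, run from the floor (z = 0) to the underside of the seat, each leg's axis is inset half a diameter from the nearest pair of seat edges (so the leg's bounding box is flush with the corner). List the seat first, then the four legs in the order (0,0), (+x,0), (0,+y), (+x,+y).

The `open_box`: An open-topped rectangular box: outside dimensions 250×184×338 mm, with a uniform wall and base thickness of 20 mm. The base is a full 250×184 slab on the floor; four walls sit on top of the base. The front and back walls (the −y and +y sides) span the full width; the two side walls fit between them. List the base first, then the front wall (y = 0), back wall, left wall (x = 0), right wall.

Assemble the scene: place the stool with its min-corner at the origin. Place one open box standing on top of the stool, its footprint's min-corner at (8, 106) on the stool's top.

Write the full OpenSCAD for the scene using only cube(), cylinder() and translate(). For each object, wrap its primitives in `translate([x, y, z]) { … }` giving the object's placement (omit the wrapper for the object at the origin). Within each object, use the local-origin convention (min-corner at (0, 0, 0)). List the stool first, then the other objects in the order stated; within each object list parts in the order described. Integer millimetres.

translate([0, 0, 394]) cube([327, 306, 27]);
translate([15, 15, 0]) cylinder(h = 394, r = 15);
translate([312, 15, 0]) cylinder(h = 394, r = 15);
translate([15, 291, 0]) cylinder(h = 394, r = 15);
translate([312, 291, 0]) cylinder(h = 394, r = 15);
translate([8, 106, 421]) {
  cube([250, 184, 20]);
  translate([0, 0, 20]) cube([250, 20, 318]);
  translate([0, 164, 20]) cube([250, 20, 318]);
  translate([0, 20, 20]) cube([20, 144, 318]);
  translate([230, 20, 20]) cube([20, 144, 318]);
}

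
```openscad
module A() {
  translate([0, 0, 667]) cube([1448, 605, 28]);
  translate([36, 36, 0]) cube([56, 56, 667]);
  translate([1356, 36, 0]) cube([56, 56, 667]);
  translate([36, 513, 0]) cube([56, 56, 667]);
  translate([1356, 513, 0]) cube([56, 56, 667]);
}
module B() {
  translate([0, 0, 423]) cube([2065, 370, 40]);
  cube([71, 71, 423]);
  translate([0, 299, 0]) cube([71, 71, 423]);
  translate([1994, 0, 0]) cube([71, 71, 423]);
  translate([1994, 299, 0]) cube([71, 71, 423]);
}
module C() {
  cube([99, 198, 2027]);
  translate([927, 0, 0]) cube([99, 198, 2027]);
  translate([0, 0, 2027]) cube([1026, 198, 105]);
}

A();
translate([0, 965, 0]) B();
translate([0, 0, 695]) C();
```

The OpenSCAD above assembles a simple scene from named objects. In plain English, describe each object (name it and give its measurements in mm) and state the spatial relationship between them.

A is a table with a 1448×605 mm rectangular top, 28 mm thick, top surface at z = 695 mm, supported by four 56×56 mm square legs, each inset 36 mm from the nearest pair of top edges, running from the floor.

B is a long wooden bench with a 2065 mm (x) × 370 mm (y) seat, 40 mm thick, its top surface 463 mm above the floor. Four 71 mm square legs at the seat corners, flush with the edges, run from z = 0 to the seat underside.

C is a rectangular door frame: two vertical jambs of 99×198 mm section, 2027 mm tall, with a clear opening 828 mm wide between their inner faces. A header 105 mm tall and 198 mm deep lies on top of the jambs and spans the full outside width.

The bench is on the floor beside the table on its +y side. The door frame is on top of the table.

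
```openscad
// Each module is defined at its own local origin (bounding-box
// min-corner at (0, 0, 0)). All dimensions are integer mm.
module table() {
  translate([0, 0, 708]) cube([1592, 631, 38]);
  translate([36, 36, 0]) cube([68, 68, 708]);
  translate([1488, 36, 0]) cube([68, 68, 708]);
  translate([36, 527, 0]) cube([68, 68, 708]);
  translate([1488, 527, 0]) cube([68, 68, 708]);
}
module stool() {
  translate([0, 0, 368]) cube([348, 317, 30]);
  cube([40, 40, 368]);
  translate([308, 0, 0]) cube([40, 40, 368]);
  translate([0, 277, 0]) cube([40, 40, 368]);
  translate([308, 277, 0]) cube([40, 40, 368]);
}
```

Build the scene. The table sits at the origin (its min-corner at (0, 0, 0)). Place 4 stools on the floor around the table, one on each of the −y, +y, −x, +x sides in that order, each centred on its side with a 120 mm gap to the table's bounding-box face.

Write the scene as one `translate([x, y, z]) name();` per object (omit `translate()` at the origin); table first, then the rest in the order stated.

table();
translate([622, -437, 0]) stool();
translate([622, 751, 0]) stool();
translate([-468, 157, 0]) stool();
translate([1712, 157, 0]) stool();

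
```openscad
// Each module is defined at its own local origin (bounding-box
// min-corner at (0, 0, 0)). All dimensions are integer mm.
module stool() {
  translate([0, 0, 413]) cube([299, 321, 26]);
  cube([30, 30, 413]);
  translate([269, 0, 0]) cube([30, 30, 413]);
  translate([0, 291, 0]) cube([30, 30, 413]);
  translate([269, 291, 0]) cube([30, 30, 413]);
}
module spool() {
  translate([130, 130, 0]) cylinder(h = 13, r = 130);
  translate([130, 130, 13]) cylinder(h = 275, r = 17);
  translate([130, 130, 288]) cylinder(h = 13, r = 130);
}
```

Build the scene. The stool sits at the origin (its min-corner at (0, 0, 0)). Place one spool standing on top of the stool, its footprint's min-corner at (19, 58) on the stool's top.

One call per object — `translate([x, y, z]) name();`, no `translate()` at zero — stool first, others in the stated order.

stool();
translate([19, 58, 439]) spool();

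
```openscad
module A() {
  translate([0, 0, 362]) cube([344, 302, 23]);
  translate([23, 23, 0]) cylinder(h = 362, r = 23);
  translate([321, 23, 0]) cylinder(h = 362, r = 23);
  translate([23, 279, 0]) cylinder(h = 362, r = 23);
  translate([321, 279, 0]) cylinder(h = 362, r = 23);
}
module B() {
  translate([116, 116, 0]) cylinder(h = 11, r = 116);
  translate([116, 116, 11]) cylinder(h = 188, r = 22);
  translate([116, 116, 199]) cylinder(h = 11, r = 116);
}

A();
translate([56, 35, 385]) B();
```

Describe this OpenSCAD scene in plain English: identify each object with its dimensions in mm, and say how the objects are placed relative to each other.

A is a simple wooden stool: a rectangular seat 344 mm (x) by 302 mm (y), 23 mm thick, top face at z = 385 mm, on four round legs, each 46 mm in diameter. The legs rest on z = 0, each leg's axis is inset half a diameter from the nearest pair of seat edges (so the leg's bounding box is flush with the corner).

B is a spool: two coaxial disc flanges of radius 116 mm and thickness 11 mm, joined by a core cylinder of radius 22 mm and height 188 mm. The lower flange rests on z = 0 and the three cylinders share a vertical axis.

The spool is on top of the stool, centred.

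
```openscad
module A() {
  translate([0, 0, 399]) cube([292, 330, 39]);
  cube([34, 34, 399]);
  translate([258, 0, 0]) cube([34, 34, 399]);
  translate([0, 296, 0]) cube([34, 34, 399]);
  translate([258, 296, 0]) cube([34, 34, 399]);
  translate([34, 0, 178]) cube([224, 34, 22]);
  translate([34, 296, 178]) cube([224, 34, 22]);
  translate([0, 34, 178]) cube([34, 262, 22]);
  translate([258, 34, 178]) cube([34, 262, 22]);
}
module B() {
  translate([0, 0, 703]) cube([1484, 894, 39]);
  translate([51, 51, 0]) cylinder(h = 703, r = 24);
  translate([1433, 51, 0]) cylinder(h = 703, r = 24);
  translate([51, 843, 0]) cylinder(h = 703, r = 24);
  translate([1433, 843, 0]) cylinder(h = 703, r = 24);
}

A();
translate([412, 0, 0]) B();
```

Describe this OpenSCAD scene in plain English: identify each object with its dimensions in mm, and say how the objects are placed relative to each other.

A is a simple wooden stool: a rectangular seat 292 mm (x) by 330 mm (y), 39 mm thick, top face at z = 438 mm, on four square legs, each 34×34 mm in cross-section. The legs rest on z = 0, each flush with a corner of the seat. Four stretchers, 34 mm wide and 22 mm tall, connect adjacent legs with their undersides at z = 178 mm, each running between the inner faces of the legs it joins and aligned with the legs' outer faces on the other axis.

B is a table: top 1484 mm (x) × 894 mm (y), 39 mm thick, upper face at z = 742 mm, on four round legs of 48 mm diameter, each leg's bounding box inset 27 mm from the nearest pair of top edges, running from z = 0 to the bottom of the top.

The table is on the floor beside the stool on its +x side.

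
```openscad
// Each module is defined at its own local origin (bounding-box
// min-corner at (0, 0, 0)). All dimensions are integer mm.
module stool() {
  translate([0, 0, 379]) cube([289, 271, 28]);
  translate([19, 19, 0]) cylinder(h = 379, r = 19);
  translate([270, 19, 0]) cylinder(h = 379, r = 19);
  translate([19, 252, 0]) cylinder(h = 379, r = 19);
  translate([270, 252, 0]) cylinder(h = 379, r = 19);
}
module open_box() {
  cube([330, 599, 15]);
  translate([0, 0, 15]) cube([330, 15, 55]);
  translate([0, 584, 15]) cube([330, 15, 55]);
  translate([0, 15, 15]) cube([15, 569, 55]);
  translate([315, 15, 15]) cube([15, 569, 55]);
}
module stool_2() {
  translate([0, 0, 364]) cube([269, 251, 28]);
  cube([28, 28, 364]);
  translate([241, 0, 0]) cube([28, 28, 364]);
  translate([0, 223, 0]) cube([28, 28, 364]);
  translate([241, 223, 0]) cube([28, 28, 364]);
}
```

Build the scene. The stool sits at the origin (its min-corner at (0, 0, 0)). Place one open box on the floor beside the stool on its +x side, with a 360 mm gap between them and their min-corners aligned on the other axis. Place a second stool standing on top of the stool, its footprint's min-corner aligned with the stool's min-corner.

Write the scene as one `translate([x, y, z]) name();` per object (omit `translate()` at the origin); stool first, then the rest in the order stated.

stool();
translate([649, 0, 0]) open_box();
translate([0, 0, 407]) stool_2();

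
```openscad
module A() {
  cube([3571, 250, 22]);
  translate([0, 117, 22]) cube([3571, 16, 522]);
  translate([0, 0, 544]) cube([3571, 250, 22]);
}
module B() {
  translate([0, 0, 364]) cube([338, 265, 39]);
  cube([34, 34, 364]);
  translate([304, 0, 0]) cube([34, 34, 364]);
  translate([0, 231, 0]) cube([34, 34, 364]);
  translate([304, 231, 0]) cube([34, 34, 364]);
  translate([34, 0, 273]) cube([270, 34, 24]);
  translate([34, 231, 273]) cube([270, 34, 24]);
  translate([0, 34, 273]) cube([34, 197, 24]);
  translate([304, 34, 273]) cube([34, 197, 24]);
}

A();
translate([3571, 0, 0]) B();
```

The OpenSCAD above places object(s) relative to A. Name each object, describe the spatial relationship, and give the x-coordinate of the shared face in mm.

The I-beam's +x face and the stool's −x face are both at x = 3571 mm.

A is an I-beam. B is a stool. The stool is against the I-beam's +x side, with their −y faces flush. The x-coordinate of the shared face is 3571 mm.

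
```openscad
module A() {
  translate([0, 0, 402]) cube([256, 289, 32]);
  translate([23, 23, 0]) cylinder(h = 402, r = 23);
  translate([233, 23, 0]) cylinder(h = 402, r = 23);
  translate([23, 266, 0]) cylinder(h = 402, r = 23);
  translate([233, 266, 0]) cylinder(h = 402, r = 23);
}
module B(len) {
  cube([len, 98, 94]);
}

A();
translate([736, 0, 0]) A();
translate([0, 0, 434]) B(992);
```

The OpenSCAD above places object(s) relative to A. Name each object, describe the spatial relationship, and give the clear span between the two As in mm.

A is a stool. B is a beam. A beam spans the tops of two stools. The clear span between the two stools is 480 mm.

Second stool starts at x = 736; first ends at x = 256; clear span = 736 − 256 = 480 mm.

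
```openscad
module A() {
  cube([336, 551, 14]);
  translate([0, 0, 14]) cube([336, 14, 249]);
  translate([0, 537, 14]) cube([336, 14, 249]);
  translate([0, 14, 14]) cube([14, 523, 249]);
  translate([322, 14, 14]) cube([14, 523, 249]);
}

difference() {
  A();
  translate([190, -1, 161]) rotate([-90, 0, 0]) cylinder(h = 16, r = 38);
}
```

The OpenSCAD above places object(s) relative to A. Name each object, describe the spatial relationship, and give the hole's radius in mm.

The subtracted cylinder has r = 38 mm.

A is an open box. The open box has a circular hole through its front wall. The hole's radius is 38 mm.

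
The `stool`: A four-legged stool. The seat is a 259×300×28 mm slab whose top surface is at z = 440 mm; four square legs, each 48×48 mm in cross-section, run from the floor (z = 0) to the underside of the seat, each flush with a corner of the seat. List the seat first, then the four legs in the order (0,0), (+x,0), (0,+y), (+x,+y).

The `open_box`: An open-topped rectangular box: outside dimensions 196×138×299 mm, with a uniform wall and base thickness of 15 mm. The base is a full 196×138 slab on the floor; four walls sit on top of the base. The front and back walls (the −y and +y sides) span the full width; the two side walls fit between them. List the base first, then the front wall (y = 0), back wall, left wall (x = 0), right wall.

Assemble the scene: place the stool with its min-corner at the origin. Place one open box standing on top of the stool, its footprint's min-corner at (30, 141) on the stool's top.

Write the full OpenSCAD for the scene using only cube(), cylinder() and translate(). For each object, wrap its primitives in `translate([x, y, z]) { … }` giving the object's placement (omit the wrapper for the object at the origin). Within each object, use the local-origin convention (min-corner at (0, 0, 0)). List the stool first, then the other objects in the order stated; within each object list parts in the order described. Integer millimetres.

translate([0, 0, 412]) cube([259, 300, 28]);
cube([48, 48, 412]);
translate([211, 0, 0]) cube([48, 48, 412]);
translate([0, 252, 0]) cube([48, 48, 412]);
translate([211, 252, 0]) cube([48, 48, 412]);
translate([30, 141, 440]) {
  cube([196, 138, 15]);
  translate([0, 0, 15]) cube([196, 15, 284]);
  translate([0, 123, 15]) cube([196, 15, 284]);
  translate([0, 15, 15]) cube([15, 108, 284]);
  translate([181, 15, 15]) cube([15, 108, 284]);
}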